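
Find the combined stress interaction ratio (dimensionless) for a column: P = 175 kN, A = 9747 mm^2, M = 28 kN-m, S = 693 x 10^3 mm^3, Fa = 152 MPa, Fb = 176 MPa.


f_a = P / A = 175000.0 / 9747 = 17.9542 MPa
f_b = M / S = 28000000.0 / 693000.0 = 40.404 MPa
Ratio = f_a / Fa + f_b / Fb
= 17.9542 / 152 + 40.404 / 176
= 0.3477 (dimensionless)

0.3477 (dimensionless)


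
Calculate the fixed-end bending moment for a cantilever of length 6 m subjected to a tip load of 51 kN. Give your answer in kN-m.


For a cantilever with a point load at the free end:
M_max = P * L = 51 * 6 = 306 kN-m

306 kN-m


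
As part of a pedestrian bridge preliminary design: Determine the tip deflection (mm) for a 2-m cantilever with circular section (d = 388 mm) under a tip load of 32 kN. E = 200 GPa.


I = pi * d^4 / 64 = pi * 388^4 / 64 = 1112491755.27 mm^4
L = 2000.0 mm, P = 32000.0 N, E = 200000.0 MPa
delta = P * L^3 / (3 * E * I)
= 32000.0 * 2000.0^3 / (3 * 200000.0 * 1112491755.27)
= 0.3835 mm

0.3835 mm


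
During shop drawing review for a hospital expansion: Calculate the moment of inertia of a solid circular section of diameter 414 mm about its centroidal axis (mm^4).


r = d / 2 = 414 / 2 = 207.0 mm
I = pi * r^4 / 4 = pi * 207.0^4 / 4
= 1442019931.44 mm^4

1442019931.44 mm^4


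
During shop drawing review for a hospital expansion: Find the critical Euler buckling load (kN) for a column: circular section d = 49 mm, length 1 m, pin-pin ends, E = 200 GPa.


I = pi * d^4 / 64 = 282979.01 mm^4
L = 1000.0 mm
P_cr = pi^2 * E * I / L^2
= 9.8696 * 200000.0 * 282979.01 / 1000.0^2
= 558578.17 N = 558.5782 kN

558.5782 kN


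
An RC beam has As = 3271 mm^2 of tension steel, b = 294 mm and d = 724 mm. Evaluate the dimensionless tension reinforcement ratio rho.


rho = As / (b * d)
= 3271 / (294 * 724)
= 3271 / 212856
= 0.015367 (dimensionless)

0.015367 (dimensionless)


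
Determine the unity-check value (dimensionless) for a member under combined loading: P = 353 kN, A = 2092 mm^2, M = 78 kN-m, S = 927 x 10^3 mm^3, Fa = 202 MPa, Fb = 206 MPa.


f_a = P / A = 353000.0 / 2092 = 168.738 MPa
f_b = M / S = 78000000.0 / 927000.0 = 84.1424 MPa
Ratio = f_a / Fa + f_b / Fb
= 168.738 / 202 + 84.1424 / 206
= 1.2438 (dimensionless)

1.2438 (dimensionless)


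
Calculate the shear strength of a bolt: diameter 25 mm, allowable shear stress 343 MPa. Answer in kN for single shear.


A = pi * d^2 / 4 = pi * 25^2 / 4 = 490.8739 mm^2
V = f_v * A / 1000 = 343 * 490.8739 / 1000
= 168.3697 kN

168.3697 kN


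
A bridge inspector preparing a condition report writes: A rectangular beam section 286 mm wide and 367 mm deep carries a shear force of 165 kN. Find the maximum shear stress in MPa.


A = b * h = 286 * 367 = 104962 mm^2
V = 165 kN = 165000.0 N
tau_max = 1.5 * V / A = 1.5 * 165000.0 / 104962
= 2.358 MPa

2.358 MPa


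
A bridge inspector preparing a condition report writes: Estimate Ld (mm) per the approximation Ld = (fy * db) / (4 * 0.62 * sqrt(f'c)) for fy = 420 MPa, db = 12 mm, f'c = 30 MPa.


Ld = (fy * db) / (4 * 0.62 * sqrt(f'c))
= (420 * 12) / (4 * 0.62 * sqrt(30))
= 5040 / 13.5835
= 371.04 mm

371.04 mm


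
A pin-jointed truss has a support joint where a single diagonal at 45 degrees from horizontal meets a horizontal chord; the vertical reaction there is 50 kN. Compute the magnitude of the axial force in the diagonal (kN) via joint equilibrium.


At the joint, only the diagonal has a vertical component, so vertical equilibrium gives:
F * sin(45) = 50
F = 50 / sin(45)
= 50 / 0.707107
= 70.71 kN

70.71 kN


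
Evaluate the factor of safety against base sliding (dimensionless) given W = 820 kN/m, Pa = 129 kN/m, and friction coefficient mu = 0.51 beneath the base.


Resisting force = mu * W = 0.51 * 820 = 418.2 kN/m
FOS = Resisting / Driving = 418.2 / 129
= 3.2419 (dimensionless)

3.2419 (dimensionless)


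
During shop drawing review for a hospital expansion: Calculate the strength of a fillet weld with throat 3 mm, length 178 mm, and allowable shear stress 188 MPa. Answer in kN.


Strength = throat * length * allowable stress
= 3 * 178 * 188 N
= 100392 N
= 100.39 kN

100.39 kN


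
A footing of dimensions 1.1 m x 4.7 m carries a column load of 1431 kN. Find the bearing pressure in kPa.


A = 1.1 * 4.7 = 5.17 m^2
q = P / A = 1431 / 5.17
= 276.7892 kPa

276.7892 kPa


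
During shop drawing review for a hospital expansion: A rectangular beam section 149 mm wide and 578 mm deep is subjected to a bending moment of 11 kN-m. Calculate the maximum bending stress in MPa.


I = b * h^3 / 12 = 149 * 578^3 / 12 = 2397665187.33 mm^4
y = h / 2 = 578 / 2 = 289.0 mm
M = 11 kN-m = 11000000.0 N-mm
sigma = M * y / I = 11000000.0 * 289.0 / 2397665187.33
= 1.33 MPa

1.33 MPa


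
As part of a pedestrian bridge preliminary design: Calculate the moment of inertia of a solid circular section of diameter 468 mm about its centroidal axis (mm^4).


r = d / 2 = 468 / 2 = 234.0 mm
I = pi * r^4 / 4 = pi * 234.0^4 / 4
= 2354796117.04 mm^4

2354796117.04 mm^4


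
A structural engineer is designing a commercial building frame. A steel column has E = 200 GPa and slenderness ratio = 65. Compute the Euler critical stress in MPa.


sigma_cr = pi^2 * E / lambda^2
= 9.8696 * 200000.0 / 65^2
= 9.8696 * 200000.0 / 4225
= 467.2002 MPa

467.2002 MPa


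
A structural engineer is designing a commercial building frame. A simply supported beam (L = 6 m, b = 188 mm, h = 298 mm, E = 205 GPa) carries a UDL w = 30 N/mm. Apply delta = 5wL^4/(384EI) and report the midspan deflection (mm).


I = 188 * 298^3 / 12 = 414596274.67 mm^4
L = 6000.0 mm, w = 30 N/mm, E = 205000.0 MPa
delta = 5 * w * L^4 / (384 * E * I)
= 5 * 30 * 6000.0^4 / (384 * 205000.0 * 414596274.67)
= 5.9564 mm

5.9564 mm


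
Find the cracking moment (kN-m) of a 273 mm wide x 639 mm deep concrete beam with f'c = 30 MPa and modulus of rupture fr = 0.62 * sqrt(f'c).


fr = 0.62 * sqrt(30) = 0.62 * 5.4772 = 3.3959 MPa
I = 273 * 639^3 / 12 = 5935864457.25 mm^4
y_t = 319.5 mm
M_cr = fr * I / y_t = 3.3959 * 5935864457.25 / 319.5 N-mm
= 63.0907 kN-m

63.0907 kN-m


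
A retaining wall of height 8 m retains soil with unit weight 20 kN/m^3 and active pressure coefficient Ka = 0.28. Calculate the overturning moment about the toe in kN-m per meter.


Pa = 0.5 * Ka * gamma * H^2
= 0.5 * 0.28 * 20 * 8^2
= 179.2 kN/m
Arm = H / 3 = 8 / 3 = 2.6667 m
Mo = Pa * arm = Pa * H / 3 = 179.2 * 8 / 3 = 477.8667 kN-m/m

477.8667 kN-m/m


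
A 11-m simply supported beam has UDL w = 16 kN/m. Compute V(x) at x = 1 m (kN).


R_A = w * L / 2 = 16 * 11 / 2 = 88.0 kN
V(x) = R_A - w * x = 88.0 - 16 * 1
= 72.0 kN

72.0 kN


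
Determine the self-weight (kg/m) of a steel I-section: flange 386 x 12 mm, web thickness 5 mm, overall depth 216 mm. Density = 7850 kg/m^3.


A_flanges = 2 * 386 * 12 = 9264 mm^2
A_web = (216 - 2 * 12) * 5 = 960 mm^2
A_total = 9264 + 960 = 10224 mm^2 = 0.010224 m^2
Weight = rho * A = 7850 * 0.010224 = 80.2584 kg/m

80.2584 kg/m


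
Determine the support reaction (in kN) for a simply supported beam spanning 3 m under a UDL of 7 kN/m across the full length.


Total load = w * L = 7 * 3 = 21 kN
By symmetry, each reaction R = total / 2 = 21 / 2 = 10.5 kN

10.5 kN


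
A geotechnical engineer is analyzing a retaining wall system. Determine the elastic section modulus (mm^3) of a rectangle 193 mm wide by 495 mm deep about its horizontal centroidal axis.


S = b * h^2 / 6
= 193 * 495^2 / 6
= 193 * 245025 / 6
= 7881637.5 mm^3

7881637.5 mm^3


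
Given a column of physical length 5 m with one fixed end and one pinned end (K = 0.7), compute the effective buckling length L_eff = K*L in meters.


L_eff = K * L
= 0.7 * 5
= 3.5 m

3.5 m


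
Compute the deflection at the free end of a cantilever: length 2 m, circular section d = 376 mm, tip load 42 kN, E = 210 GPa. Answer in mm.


I = pi * d^4 / 64 = pi * 376^4 / 64 = 981118078.81 mm^4
L = 2000.0 mm, P = 42000.0 N, E = 210000.0 MPa
delta = P * L^3 / (3 * E * I)
= 42000.0 * 2000.0^3 / (3 * 210000.0 * 981118078.81)
= 0.5436 mm

0.5436 mm


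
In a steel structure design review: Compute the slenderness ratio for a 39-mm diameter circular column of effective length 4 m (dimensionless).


Radius of gyration r = d / 4 = 39 / 4 = 9.75 mm
L_eff = 4000.0 mm
Slenderness ratio = L / r = 4000.0 / 9.75 = 410.26 (dimensionless)

410.26 (dimensionless)


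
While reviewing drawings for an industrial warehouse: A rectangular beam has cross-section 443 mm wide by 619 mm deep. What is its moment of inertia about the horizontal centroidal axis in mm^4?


I = b * h^3 / 12
= 443 * 619^3 / 12
= 443 * 237176659 / 12
= 8755771661.42 mm^4

8755771661.42 mm^4


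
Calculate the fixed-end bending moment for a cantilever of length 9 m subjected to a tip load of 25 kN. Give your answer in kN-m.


For a cantilever with a point load at the free end:
M_max = P * L = 25 * 9 = 225 kN-m

225 kN-m


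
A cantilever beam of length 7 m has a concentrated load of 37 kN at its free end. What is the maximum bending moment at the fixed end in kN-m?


For a cantilever with a point load at the free end:
M_max = P * L = 37 * 7 = 259 kN-m

259 kN-m


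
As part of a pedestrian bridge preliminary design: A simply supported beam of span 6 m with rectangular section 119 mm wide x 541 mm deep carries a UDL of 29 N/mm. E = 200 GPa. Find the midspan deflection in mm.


I = 119 * 541^3 / 12 = 1570209174.92 mm^4
L = 6000.0 mm, w = 29 N/mm, E = 200000.0 MPa
delta = 5 * w * L^4 / (384 * E * I)
= 5 * 29 * 6000.0^4 / (384 * 200000.0 * 1570209174.92)
= 1.5583 mm

1.5583 mm


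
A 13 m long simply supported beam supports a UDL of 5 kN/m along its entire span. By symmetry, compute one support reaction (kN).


Total load = w * L = 5 * 13 = 65 kN
By symmetry, each reaction R = total / 2 = 65 / 2 = 32.5 kN

32.5 kN


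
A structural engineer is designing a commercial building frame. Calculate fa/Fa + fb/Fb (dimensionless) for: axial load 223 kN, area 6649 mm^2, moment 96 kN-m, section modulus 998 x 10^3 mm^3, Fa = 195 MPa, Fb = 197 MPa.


f_a = P / A = 223000.0 / 6649 = 33.5389 MPa
f_b = M / S = 96000000.0 / 998000.0 = 96.1924 MPa
Ratio = f_a / Fa + f_b / Fb
= 33.5389 / 195 + 96.1924 / 197
= 0.6603 (dimensionless)

0.6603 (dimensionless)


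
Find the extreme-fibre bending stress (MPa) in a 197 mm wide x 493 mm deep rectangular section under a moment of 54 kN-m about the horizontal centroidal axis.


I = b * h^3 / 12 = 197 * 493^3 / 12 = 1967096827.42 mm^4
y = h / 2 = 493 / 2 = 246.5 mm
M = 54 kN-m = 54000000.0 N-mm
sigma = M * y / I = 54000000.0 * 246.5 / 1967096827.42
= 6.77 MPa

6.77 MPa


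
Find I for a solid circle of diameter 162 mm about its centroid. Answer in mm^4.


r = d / 2 = 162 / 2 = 81.0 mm
I = pi * r^4 / 4 = pi * 81.0^4 / 4
= 33808815.61 mm^4

33808815.61 mm^4


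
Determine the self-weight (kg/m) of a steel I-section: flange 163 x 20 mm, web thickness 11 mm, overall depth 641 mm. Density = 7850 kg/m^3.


A_flanges = 2 * 163 * 20 = 6520 mm^2
A_web = (641 - 2 * 20) * 11 = 6611 mm^2
A_total = 6520 + 6611 = 13131 mm^2 = 0.013131 m^2
Weight = rho * A = 7850 * 0.013131 = 103.0784 kg/m

103.0784 kg/m


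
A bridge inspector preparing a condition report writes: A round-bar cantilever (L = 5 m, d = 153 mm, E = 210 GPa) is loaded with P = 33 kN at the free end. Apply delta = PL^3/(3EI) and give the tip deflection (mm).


I = pi * d^4 / 64 = pi * 153^4 / 64 = 26898968.23 mm^4
L = 5000.0 mm, P = 33000.0 N, E = 210000.0 MPa
delta = P * L^3 / (3 * E * I)
= 33000.0 * 5000.0^3 / (3 * 210000.0 * 26898968.23)
= 243.4152 mm

243.4152 mm


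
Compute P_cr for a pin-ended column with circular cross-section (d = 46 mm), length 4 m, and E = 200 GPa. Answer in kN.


I = pi * d^4 / 64 = 219786.61 mm^4
L = 4000.0 mm
P_cr = pi^2 * E * I / L^2
= 9.8696 * 200000.0 * 219786.61 / 4000.0^2
= 27115.09 N = 27.1151 kN

27.1151 kN


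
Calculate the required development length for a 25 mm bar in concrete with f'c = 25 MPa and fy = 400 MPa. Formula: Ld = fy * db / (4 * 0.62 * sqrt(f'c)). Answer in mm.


Ld = (fy * db) / (4 * 0.62 * sqrt(f'c))
= (400 * 25) / (4 * 0.62 * sqrt(25))
= 10000 / 12.4
= 806.45 mm

806.45 mm


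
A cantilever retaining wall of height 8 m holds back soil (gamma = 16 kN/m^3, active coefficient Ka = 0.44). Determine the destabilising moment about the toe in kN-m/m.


Pa = 0.5 * Ka * gamma * H^2
= 0.5 * 0.44 * 16 * 8^2
= 225.28 kN/m
Arm = H / 3 = 8 / 3 = 2.6667 m
Mo = Pa * arm = Pa * H / 3 = 225.28 * 8 / 3 = 600.7467 kN-m/m

600.7467 kN-m/m


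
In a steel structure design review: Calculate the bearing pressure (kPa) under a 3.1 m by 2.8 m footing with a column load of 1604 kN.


A = 3.1 * 2.8 = 8.68 m^2
q = P / A = 1604 / 8.68
= 184.7926 kPa

184.7926 kPa


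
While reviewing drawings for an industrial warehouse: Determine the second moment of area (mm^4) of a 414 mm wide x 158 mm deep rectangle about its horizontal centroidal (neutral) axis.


I = b * h^3 / 12
= 414 * 158^3 / 12
= 414 * 3944312 / 12
= 136078764.0 mm^4

136078764.0 mm^4


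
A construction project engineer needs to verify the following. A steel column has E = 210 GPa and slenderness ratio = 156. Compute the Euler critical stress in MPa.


sigma_cr = pi^2 * E / lambda^2
= 9.8696 * 210000.0 / 156^2
= 9.8696 * 210000.0 / 24336
= 85.1667 MPa

85.1667 MPa


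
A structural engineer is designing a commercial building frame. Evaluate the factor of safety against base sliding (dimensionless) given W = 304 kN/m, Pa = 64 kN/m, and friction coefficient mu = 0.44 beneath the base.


Resisting force = mu * W = 0.44 * 304 = 133.76 kN/m
FOS = Resisting / Driving = 133.76 / 64
= 2.09 (dimensionless)

2.09 (dimensionless)


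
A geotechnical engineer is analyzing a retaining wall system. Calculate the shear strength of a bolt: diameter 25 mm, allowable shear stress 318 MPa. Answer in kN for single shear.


A = pi * d^2 / 4 = pi * 25^2 / 4 = 490.8739 mm^2
V = f_v * A / 1000 = 318 * 490.8739 / 1000
= 156.0979 kN

156.0979 kN


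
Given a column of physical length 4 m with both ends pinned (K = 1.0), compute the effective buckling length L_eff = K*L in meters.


L_eff = K * L
= 1.0 * 4
= 4.0 m

4.0 m


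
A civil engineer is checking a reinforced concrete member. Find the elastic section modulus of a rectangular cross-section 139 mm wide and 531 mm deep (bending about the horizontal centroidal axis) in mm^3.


S = b * h^2 / 6
= 139 * 531^2 / 6
= 139 * 281961 / 6
= 6532096.5 mm^3

6532096.5 mm^3


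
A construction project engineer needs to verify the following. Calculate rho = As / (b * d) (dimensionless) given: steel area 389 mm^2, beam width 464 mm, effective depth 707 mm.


rho = As / (b * d)
= 389 / (464 * 707)
= 389 / 328048
= 0.001186 (dimensionless)

0.001186 (dimensionless)


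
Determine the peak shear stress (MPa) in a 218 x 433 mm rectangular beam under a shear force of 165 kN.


A = b * h = 218 * 433 = 94394 mm^2
V = 165 kN = 165000.0 N
tau_max = 1.5 * V / A = 1.5 * 165000.0 / 94394
= 2.622 MPa

2.622 MPa


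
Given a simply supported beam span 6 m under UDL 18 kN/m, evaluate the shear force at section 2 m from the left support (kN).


R_A = w * L / 2 = 18 * 6 / 2 = 54.0 kN
V(x) = R_A - w * x = 54.0 - 18 * 2
= 18.0 kN

18.0 kN


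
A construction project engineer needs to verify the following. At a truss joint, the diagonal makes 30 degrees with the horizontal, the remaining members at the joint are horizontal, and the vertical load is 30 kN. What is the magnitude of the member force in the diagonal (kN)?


At the joint, only the diagonal has a vertical component, so vertical equilibrium gives:
F * sin(30) = 30
F = 30 / sin(30)
= 30 / 0.5
= 60.0 kN

60.0 kN


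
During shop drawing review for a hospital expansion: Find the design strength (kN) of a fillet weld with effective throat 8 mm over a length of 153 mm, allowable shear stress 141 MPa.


Strength = throat * length * allowable stress
= 8 * 153 * 141 N
= 172584 N
= 172.58 kN

172.58 kN


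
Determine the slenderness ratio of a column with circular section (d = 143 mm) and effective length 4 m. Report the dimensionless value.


Radius of gyration r = d / 4 = 143 / 4 = 35.75 mm
L_eff = 4000.0 mm
Slenderness ratio = L / r = 4000.0 / 35.75 = 111.89 (dimensionless)

111.89 (dimensionless)


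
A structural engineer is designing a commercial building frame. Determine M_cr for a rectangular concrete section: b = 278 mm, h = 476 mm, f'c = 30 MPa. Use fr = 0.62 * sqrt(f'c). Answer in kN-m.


fr = 0.62 * sqrt(30) = 0.62 * 5.4772 = 3.3959 MPa
I = 278 * 476^3 / 12 = 2498529077.33 mm^4
y_t = 238.0 mm
M_cr = fr * I / y_t = 3.3959 * 2498529077.33 / 238.0 N-mm
= 35.65 kN-m

35.65 kN-m


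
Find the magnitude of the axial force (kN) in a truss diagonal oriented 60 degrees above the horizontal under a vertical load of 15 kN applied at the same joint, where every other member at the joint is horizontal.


At the joint, only the diagonal has a vertical component, so vertical equilibrium gives:
F * sin(60) = 15
F = 15 / sin(60)
= 15 / 0.866025
= 17.32 kN

17.32 kN


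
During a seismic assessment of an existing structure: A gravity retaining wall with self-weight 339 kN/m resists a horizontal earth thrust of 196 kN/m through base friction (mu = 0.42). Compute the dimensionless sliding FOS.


Resisting force = mu * W = 0.42 * 339 = 142.38 kN/m
FOS = Resisting / Driving = 142.38 / 196
= 0.7264 (dimensionless)

0.7264 (dimensionless)


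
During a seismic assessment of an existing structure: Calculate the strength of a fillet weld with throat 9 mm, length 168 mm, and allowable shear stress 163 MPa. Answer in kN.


Strength = throat * length * allowable stress
= 9 * 168 * 163 N
= 246456 N
= 246.46 kN

246.46 kN


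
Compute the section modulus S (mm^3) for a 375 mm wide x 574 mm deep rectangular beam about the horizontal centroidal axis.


S = b * h^2 / 6
= 375 * 574^2 / 6
= 375 * 329476 / 6
= 20592250.0 mm^3

20592250.0 mm^3


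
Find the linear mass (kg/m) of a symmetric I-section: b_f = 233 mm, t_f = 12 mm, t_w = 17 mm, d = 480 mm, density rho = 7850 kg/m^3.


A_flanges = 2 * 233 * 12 = 5592 mm^2
A_web = (480 - 2 * 12) * 17 = 7752 mm^2
A_total = 5592 + 7752 = 13344 mm^2 = 0.013344 m^2
Weight = rho * A = 7850 * 0.013344 = 104.7504 kg/m

104.7504 kg/m


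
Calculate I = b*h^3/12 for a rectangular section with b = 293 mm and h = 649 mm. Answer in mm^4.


I = b * h^3 / 12
= 293 * 649^3 / 12
= 293 * 273359449 / 12
= 6674526546.42 mm^4

6674526546.42 mm^4


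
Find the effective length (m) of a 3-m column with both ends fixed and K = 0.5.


L_eff = K * L
= 0.5 * 3
= 1.5 m

1.5 m


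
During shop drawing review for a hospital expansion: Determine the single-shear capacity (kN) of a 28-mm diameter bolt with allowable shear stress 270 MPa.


A = pi * d^2 / 4 = pi * 28^2 / 4 = 615.7522 mm^2
V = f_v * A / 1000 = 270 * 615.7522 / 1000
= 166.2531 kN

166.2531 kN


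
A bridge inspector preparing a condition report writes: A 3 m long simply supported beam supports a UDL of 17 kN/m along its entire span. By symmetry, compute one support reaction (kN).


Total load = w * L = 17 * 3 = 51 kN
By symmetry, each reaction R = total / 2 = 51 / 2 = 25.5 kN

25.5 kN


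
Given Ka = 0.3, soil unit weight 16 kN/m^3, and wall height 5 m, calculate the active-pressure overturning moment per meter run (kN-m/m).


Pa = 0.5 * Ka * gamma * H^2
= 0.5 * 0.3 * 16 * 5^2
= 60.0 kN/m
Arm = H / 3 = 5 / 3 = 1.6667 m
Mo = Pa * arm = Pa * H / 3 = 60.0 * 5 / 3 = 100.0 kN-m/m

100.0 kN-m/m


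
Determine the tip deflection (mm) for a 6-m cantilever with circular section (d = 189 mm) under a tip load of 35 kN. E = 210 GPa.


I = pi * d^4 / 64 = pi * 189^4 / 64 = 62635004.85 mm^4
L = 6000.0 mm, P = 35000.0 N, E = 210000.0 MPa
delta = P * L^3 / (3 * E * I)
= 35000.0 * 6000.0^3 / (3 * 210000.0 * 62635004.85)
= 191.5862 mm

191.5862 mm


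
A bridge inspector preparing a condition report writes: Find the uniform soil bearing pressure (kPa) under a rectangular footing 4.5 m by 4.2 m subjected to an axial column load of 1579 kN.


A = 4.5 * 4.2 = 18.9 m^2
q = P / A = 1579 / 18.9
= 83.545 kPa

83.545 kPa


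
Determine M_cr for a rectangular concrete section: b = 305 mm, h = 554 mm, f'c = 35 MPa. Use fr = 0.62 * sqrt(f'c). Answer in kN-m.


fr = 0.62 * sqrt(35) = 0.62 * 5.9161 = 3.668 MPa
I = 305 * 554^3 / 12 = 4321633043.33 mm^4
y_t = 277.0 mm
M_cr = fr * I / y_t = 3.668 * 4321633043.33 / 277.0 N-mm
= 57.2261 kN-m

57.2261 kN-m


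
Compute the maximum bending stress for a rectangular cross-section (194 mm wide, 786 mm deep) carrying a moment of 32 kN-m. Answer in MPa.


I = b * h^3 / 12 = 194 * 786^3 / 12 = 7850333772.0 mm^4
y = h / 2 = 786 / 2 = 393.0 mm
M = 32 kN-m = 32000000.0 N-mm
sigma = M * y / I = 32000000.0 * 393.0 / 7850333772.0
= 1.6 MPa

1.6 MPa


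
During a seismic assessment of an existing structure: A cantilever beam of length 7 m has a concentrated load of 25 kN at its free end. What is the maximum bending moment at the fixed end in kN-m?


For a cantilever with a point load at the free end:
M_max = P * L = 25 * 7 = 175 kN-m

175 kN-m


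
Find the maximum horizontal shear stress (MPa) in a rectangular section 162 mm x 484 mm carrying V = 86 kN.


A = b * h = 162 * 484 = 78408 mm^2
V = 86 kN = 86000.0 N
tau_max = 1.5 * V / A = 1.5 * 86000.0 / 78408
= 1.6452 MPa

1.6452 MPa


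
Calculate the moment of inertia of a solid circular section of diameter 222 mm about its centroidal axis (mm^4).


r = d / 2 = 222 / 2 = 111.0 mm
I = pi * r^4 / 4 = pi * 111.0^4 / 4
= 119228971.19 mm^4

119228971.19 mm^4


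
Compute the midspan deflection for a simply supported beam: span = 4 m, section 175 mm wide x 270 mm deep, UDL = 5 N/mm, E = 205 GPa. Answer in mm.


I = 175 * 270^3 / 12 = 287043750.0 mm^4
L = 4000.0 mm, w = 5 N/mm, E = 205000.0 MPa
delta = 5 * w * L^4 / (384 * E * I)
= 5 * 5 * 4000.0^4 / (384 * 205000.0 * 287043750.0)
= 0.2832 mm

0.2832 mm


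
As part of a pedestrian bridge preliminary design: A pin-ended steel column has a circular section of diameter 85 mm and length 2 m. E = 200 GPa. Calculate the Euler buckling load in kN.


I = pi * d^4 / 64 = 2562392.19 mm^4
L = 2000.0 mm
P_cr = pi^2 * E * I / L^2
= 9.8696 * 200000.0 * 2562392.19 / 2000.0^2
= 1264489.86 N = 1264.4899 kN

1264.4899 kN


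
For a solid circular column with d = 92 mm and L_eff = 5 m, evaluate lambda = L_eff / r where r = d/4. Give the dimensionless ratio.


Radius of gyration r = d / 4 = 92 / 4 = 23.0 mm
L_eff = 5000.0 mm
Slenderness ratio = L / r = 5000.0 / 23.0 = 217.39 (dimensionless)

217.39 (dimensionless)


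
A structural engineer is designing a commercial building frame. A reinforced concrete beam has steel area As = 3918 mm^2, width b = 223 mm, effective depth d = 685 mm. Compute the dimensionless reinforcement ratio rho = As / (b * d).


rho = As / (b * d)
= 3918 / (223 * 685)
= 3918 / 152755
= 0.025649 (dimensionless)

0.025649 (dimensionless)


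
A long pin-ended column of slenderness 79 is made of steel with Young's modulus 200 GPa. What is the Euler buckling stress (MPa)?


sigma_cr = pi^2 * E / lambda^2
= 9.8696 * 200000.0 / 79^2
= 9.8696 * 200000.0 / 6241
= 316.2828 MPa

316.2828 MPa


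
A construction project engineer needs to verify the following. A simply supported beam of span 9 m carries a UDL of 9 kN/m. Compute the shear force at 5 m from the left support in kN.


R_A = w * L / 2 = 9 * 9 / 2 = 40.5 kN
V(x) = R_A - w * x = 40.5 - 9 * 5
= -4.5 kN

-4.5 kN


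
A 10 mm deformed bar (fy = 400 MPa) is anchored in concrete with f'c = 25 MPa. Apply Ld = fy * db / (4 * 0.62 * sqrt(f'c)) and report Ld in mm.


Ld = (fy * db) / (4 * 0.62 * sqrt(f'c))
= (400 * 10) / (4 * 0.62 * sqrt(25))
= 4000 / 12.4
= 322.58 mm

322.58 mm


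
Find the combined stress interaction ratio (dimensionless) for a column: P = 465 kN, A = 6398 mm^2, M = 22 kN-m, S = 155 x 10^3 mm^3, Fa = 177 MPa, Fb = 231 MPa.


f_a = P / A = 465000.0 / 6398 = 72.679 MPa
f_b = M / S = 22000000.0 / 155000.0 = 141.9355 MPa
Ratio = f_a / Fa + f_b / Fb
= 72.679 / 177 + 141.9355 / 231
= 1.0251 (dimensionless)

1.0251 (dimensionless)


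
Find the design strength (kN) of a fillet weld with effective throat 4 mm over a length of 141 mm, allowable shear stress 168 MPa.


Strength = throat * length * allowable stress
= 4 * 141 * 168 N
= 94752 N
= 94.75 kN

94.75 kN


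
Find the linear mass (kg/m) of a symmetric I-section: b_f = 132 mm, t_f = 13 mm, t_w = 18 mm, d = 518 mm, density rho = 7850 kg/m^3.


A_flanges = 2 * 132 * 13 = 3432 mm^2
A_web = (518 - 2 * 13) * 18 = 8856 mm^2
A_total = 3432 + 8856 = 12288 mm^2 = 0.012288 m^2
Weight = rho * A = 7850 * 0.012288 = 96.4608 kg/m

96.4608 kg/m


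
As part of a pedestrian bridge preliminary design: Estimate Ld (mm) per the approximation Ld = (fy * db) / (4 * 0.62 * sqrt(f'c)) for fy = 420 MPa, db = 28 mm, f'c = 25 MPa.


Ld = (fy * db) / (4 * 0.62 * sqrt(f'c))
= (420 * 28) / (4 * 0.62 * sqrt(25))
= 11760 / 12.4
= 948.39 mm

948.39 mm


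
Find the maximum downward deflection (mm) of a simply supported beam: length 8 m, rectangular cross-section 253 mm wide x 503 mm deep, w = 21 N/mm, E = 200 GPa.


I = 253 * 503^3 / 12 = 2683139360.92 mm^4
L = 8000.0 mm, w = 21 N/mm, E = 200000.0 MPa
delta = 5 * w * L^4 / (384 * E * I)
= 5 * 21 * 8000.0^4 / (384 * 200000.0 * 2683139360.92)
= 2.0871 mm

2.0871 mm


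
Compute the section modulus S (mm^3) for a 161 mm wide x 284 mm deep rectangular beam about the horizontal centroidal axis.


S = b * h^2 / 6
= 161 * 284^2 / 6
= 161 * 80656 / 6
= 2164269.33 mm^3

2164269.33 mm^3


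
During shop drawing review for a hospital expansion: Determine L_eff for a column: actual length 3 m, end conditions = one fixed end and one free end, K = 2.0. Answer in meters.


L_eff = K * L
= 2.0 * 3
= 6.0 m

6.0 m


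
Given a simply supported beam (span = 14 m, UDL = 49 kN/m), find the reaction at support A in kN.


Total load = w * L = 49 * 14 = 686 kN
By symmetry, each reaction R = total / 2 = 686 / 2 = 343.0 kN

343.0 kN


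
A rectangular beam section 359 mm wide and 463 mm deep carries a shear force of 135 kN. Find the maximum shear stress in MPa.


A = b * h = 359 * 463 = 166217 mm^2
V = 135 kN = 135000.0 N
tau_max = 1.5 * V / A = 1.5 * 135000.0 / 166217
= 1.2183 MPa

1.2183 MPa


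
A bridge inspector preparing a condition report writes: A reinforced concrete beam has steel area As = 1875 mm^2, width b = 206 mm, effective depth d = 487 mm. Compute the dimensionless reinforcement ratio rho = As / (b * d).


rho = As / (b * d)
= 1875 / (206 * 487)
= 1875 / 100322
= 0.01869 (dimensionless)

0.01869 (dimensionless)


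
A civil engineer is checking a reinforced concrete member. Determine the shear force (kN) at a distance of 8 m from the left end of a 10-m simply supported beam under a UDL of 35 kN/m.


R_A = w * L / 2 = 35 * 10 / 2 = 175.0 kN
V(x) = R_A - w * x = 175.0 - 35 * 8
= -105.0 kN

-105.0 kN


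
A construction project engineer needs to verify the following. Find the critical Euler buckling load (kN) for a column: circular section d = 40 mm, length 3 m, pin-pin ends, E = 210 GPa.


I = pi * d^4 / 64 = 125663.71 mm^4
L = 3000.0 mm
P_cr = pi^2 * E * I / L^2
= 9.8696 * 210000.0 * 125663.71 / 3000.0^2
= 28939.19 N = 28.9392 kN

28.9392 kN


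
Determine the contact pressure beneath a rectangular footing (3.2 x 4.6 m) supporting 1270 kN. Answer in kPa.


A = 3.2 * 4.6 = 14.72 m^2
q = P / A = 1270 / 14.72
= 86.2772 kPa

86.2772 kPa


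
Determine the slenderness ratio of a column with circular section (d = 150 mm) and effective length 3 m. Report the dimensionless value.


Radius of gyration r = d / 4 = 150 / 4 = 37.5 mm
L_eff = 3000.0 mm
Slenderness ratio = L / r = 3000.0 / 37.5 = 80.0 (dimensionless)

80.0 (dimensionless)


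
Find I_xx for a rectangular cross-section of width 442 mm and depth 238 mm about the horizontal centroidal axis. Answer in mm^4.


I = b * h^3 / 12
= 442 * 238^3 / 12
= 442 * 13481272 / 12
= 496560185.33 mm^4

496560185.33 mm^4


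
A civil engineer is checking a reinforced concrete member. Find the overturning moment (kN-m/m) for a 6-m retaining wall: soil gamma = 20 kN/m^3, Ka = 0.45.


Pa = 0.5 * Ka * gamma * H^2
= 0.5 * 0.45 * 20 * 6^2
= 162.0 kN/m
Arm = H / 3 = 6 / 3 = 2.0 m
Mo = Pa * arm = Pa * H / 3 = 162.0 * 6 / 3 = 324.0 kN-m/m

324.0 kN-m/m


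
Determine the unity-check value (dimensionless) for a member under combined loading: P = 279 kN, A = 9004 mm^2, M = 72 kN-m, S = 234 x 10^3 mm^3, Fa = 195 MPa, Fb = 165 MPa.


f_a = P / A = 279000.0 / 9004 = 30.9862 MPa
f_b = M / S = 72000000.0 / 234000.0 = 307.6923 MPa
Ratio = f_a / Fa + f_b / Fb
= 30.9862 / 195 + 307.6923 / 165
= 2.0237 (dimensionless)

2.0237 (dimensionless)


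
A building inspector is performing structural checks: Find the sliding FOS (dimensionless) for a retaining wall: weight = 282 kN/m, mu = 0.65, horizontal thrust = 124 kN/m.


Resisting force = mu * W = 0.65 * 282 = 183.3 kN/m
FOS = Resisting / Driving = 183.3 / 124
= 1.4782 (dimensionless)

1.4782 (dimensionless)


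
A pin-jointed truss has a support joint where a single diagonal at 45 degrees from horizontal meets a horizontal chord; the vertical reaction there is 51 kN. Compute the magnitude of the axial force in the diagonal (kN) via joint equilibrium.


At the joint, only the diagonal has a vertical component, so vertical equilibrium gives:
F * sin(45) = 51
F = 51 / sin(45)
= 51 / 0.707107
= 72.12 kN

72.12 kN


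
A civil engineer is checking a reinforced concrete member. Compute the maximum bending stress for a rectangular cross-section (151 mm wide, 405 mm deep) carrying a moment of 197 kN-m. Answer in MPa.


I = b * h^3 / 12 = 151 * 405^3 / 12 = 835912406.25 mm^4
y = h / 2 = 405 / 2 = 202.5 mm
M = 197 kN-m = 197000000.0 N-mm
sigma = M * y / I = 197000000.0 * 202.5 / 835912406.25
= 47.72 MPa

47.72 MPa


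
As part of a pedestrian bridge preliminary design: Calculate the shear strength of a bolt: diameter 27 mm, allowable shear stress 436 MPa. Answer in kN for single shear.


A = pi * d^2 / 4 = pi * 27^2 / 4 = 572.5553 mm^2
V = f_v * A / 1000 = 436 * 572.5553 / 1000
= 249.6341 kN

249.6341 kN


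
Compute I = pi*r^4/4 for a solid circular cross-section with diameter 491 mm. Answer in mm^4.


r = d / 2 = 491 / 2 = 245.5 mm
I = pi * r^4 / 4 = pi * 245.5^4 / 4
= 2852961212.27 mm^4

2852961212.27 mm^4


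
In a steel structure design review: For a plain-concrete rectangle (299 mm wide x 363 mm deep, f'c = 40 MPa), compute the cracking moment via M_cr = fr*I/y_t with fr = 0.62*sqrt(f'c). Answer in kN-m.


fr = 0.62 * sqrt(40) = 0.62 * 6.3246 = 3.9212 MPa
I = 299 * 363^3 / 12 = 1191817662.75 mm^4
y_t = 181.5 mm
M_cr = fr * I / y_t = 3.9212 * 1191817662.75 / 181.5 N-mm
= 25.7487 kN-m

25.7487 kN-m


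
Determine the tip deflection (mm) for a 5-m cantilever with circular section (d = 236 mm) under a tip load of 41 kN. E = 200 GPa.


I = pi * d^4 / 64 = pi * 236^4 / 64 = 152271249.19 mm^4
L = 5000.0 mm, P = 41000.0 N, E = 200000.0 MPa
delta = P * L^3 / (3 * E * I)
= 41000.0 * 5000.0^3 / (3 * 200000.0 * 152271249.19)
= 56.0951 mm

56.0951 mm


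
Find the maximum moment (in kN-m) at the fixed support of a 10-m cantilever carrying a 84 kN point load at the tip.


For a cantilever with a point load at the free end:
M_max = P * L = 84 * 10 = 840 kN-m

840 kN-m


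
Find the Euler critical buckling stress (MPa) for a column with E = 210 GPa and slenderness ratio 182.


sigma_cr = pi^2 * E / lambda^2
= 9.8696 * 210000.0 / 182^2
= 9.8696 * 210000.0 / 33124
= 62.5715 MPa

62.5715 MPa


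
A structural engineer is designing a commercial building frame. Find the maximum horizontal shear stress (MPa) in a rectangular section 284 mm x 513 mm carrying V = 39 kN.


A = b * h = 284 * 513 = 145692 mm^2
V = 39 kN = 39000.0 N
tau_max = 1.5 * V / A = 1.5 * 39000.0 / 145692
= 0.4015 MPa

0.4015 MPa


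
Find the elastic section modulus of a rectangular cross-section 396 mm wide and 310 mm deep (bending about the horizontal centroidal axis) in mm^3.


S = b * h^2 / 6
= 396 * 310^2 / 6
= 396 * 96100 / 6
= 6342600.0 mm^3

6342600.0 mm^3


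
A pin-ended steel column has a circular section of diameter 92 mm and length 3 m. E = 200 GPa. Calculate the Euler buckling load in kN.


I = pi * d^4 / 64 = 3516585.72 mm^4
L = 3000.0 mm
P_cr = pi^2 * E * I / L^2
= 9.8696 * 200000.0 * 3516585.72 / 3000.0^2
= 771273.55 N = 771.2736 kN

771.2736 kN


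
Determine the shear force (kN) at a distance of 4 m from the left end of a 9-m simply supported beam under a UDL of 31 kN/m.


R_A = w * L / 2 = 31 * 9 / 2 = 139.5 kN
V(x) = R_A - w * x = 139.5 - 31 * 4
= 15.5 kN

15.5 kN


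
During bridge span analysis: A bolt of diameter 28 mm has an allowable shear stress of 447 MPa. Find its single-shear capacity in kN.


A = pi * d^2 / 4 = pi * 28^2 / 4 = 615.7522 mm^2
V = f_v * A / 1000 = 447 * 615.7522 / 1000
= 275.2412 kN

275.2412 kN


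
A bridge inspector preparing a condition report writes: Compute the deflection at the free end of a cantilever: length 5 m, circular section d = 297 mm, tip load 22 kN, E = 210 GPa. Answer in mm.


I = pi * d^4 / 64 = pi * 297^4 / 64 = 381940485.65 mm^4
L = 5000.0 mm, P = 22000.0 N, E = 210000.0 MPa
delta = P * L^3 / (3 * E * I)
= 22000.0 * 5000.0^3 / (3 * 210000.0 * 381940485.65)
= 11.4287 mm

11.4287 mm


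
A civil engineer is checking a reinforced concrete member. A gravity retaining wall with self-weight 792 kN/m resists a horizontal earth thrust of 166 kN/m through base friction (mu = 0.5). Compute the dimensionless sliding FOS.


Resisting force = mu * W = 0.5 * 792 = 396.0 kN/m
FOS = Resisting / Driving = 396.0 / 166
= 2.3855 (dimensionless)

2.3855 (dimensionless)


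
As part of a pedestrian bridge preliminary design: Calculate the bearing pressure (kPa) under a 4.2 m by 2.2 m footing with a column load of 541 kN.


A = 4.2 * 2.2 = 9.24 m^2
q = P / A = 541 / 9.24
= 58.5498 kPa

58.5498 kPa


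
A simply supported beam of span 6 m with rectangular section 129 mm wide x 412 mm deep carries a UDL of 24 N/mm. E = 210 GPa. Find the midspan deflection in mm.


I = 129 * 412^3 / 12 = 751796176.0 mm^4
L = 6000.0 mm, w = 24 N/mm, E = 210000.0 MPa
delta = 5 * w * L^4 / (384 * E * I)
= 5 * 24 * 6000.0^4 / (384 * 210000.0 * 751796176.0)
= 2.5653 mm

2.5653 mm


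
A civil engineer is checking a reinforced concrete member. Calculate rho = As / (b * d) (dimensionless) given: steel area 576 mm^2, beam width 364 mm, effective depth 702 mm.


rho = As / (b * d)
= 576 / (364 * 702)
= 576 / 255528
= 0.002254 (dimensionless)

0.002254 (dimensionless)


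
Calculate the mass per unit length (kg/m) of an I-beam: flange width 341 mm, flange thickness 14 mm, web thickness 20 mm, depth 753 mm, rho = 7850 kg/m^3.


A_flanges = 2 * 341 * 14 = 9548 mm^2
A_web = (753 - 2 * 14) * 20 = 14500 mm^2
A_total = 9548 + 14500 = 24048 mm^2 = 0.024048 m^2
Weight = rho * A = 7850 * 0.024048 = 188.7768 kg/m

188.7768 kg/m


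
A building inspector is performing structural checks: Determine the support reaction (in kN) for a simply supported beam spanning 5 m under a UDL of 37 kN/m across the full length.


Total load = w * L = 37 * 5 = 185 kN
By symmetry, each reaction R = total / 2 = 185 / 2 = 92.5 kN

92.5 kN


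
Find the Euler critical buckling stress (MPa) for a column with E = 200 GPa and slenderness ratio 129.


sigma_cr = pi^2 * E / lambda^2
= 9.8696 * 200000.0 / 129^2
= 9.8696 * 200000.0 / 16641
= 118.6179 MPa

118.6179 MPa


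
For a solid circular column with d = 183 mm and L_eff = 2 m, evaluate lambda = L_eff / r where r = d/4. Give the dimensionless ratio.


Radius of gyration r = d / 4 = 183 / 4 = 45.75 mm
L_eff = 2000.0 mm
Slenderness ratio = L / r = 2000.0 / 45.75 = 43.72 (dimensionless)

43.72 (dimensionless)


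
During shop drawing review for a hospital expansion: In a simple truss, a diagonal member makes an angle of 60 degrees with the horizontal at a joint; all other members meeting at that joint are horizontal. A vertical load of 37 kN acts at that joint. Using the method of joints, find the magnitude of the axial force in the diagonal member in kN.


At the joint, only the diagonal has a vertical component, so vertical equilibrium gives:
F * sin(60) = 37
F = 37 / sin(60)
= 37 / 0.866025
= 42.72 kN

42.72 kN


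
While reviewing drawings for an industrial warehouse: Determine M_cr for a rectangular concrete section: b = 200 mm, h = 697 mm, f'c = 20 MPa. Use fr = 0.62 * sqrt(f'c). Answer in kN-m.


fr = 0.62 * sqrt(20) = 0.62 * 4.4721 = 2.7727 MPa
I = 200 * 697^3 / 12 = 5643481216.67 mm^4
y_t = 348.5 mm
M_cr = fr * I / y_t = 2.7727 * 5643481216.67 / 348.5 N-mm
= 44.9005 kN-m

44.9005 kN-m


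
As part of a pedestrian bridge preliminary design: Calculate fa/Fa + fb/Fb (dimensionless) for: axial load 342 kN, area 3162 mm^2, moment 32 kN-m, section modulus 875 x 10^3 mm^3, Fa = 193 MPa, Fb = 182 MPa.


f_a = P / A = 342000.0 / 3162 = 108.1594 MPa
f_b = M / S = 32000000.0 / 875000.0 = 36.5714 MPa
Ratio = f_a / Fa + f_b / Fb
= 108.1594 / 193 + 36.5714 / 182
= 0.7614 (dimensionless)

0.7614 (dimensionless)


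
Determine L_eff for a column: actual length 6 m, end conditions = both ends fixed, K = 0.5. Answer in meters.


L_eff = K * L
= 0.5 * 6
= 3.0 m

3.0 m


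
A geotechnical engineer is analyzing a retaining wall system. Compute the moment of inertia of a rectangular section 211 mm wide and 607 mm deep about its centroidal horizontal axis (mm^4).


I = b * h^3 / 12
= 211 * 607^3 / 12
= 211 * 223648543 / 12
= 3932486881.08 mm^4

3932486881.08 mm^4


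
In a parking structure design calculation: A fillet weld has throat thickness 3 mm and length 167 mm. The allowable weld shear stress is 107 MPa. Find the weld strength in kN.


Strength = throat * length * allowable stress
= 3 * 167 * 107 N
= 53607 N
= 53.61 kN

53.61 kN


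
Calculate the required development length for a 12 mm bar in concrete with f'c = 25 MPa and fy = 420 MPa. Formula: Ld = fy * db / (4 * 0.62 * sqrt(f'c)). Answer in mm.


Ld = (fy * db) / (4 * 0.62 * sqrt(f'c))
= (420 * 12) / (4 * 0.62 * sqrt(25))
= 5040 / 12.4
= 406.45 mm

406.45 mm


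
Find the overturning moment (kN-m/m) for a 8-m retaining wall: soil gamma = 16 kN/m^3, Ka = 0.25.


Pa = 0.5 * Ka * gamma * H^2
= 0.5 * 0.25 * 16 * 8^2
= 128.0 kN/m
Arm = H / 3 = 8 / 3 = 2.6667 m
Mo = Pa * arm = Pa * H / 3 = 128.0 * 8 / 3 = 341.3333 kN-m/m

341.3333 kN-m/m


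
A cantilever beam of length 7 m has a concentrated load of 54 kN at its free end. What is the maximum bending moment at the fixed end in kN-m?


For a cantilever with a point load at the free end:
M_max = P * L = 54 * 7 = 378 kN-m

378 kN-m


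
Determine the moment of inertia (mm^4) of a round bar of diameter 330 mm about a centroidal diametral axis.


r = d / 2 = 330 / 2 = 165.0 mm
I = pi * r^4 / 4 = pi * 165.0^4 / 4
= 582137609.58 mm^4

582137609.58 mm^4


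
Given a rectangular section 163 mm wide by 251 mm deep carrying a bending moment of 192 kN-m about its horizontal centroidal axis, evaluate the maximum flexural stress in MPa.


I = b * h^3 / 12 = 163 * 251^3 / 12 = 214796659.42 mm^4
y = h / 2 = 251 / 2 = 125.5 mm
M = 192 kN-m = 192000000.0 N-mm
sigma = M * y / I = 192000000.0 * 125.5 / 214796659.42
= 112.18 MPa

112.18 MPa


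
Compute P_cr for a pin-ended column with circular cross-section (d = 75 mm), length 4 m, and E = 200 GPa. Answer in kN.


I = pi * d^4 / 64 = 1553155.55 mm^4
L = 4000.0 mm
P_cr = pi^2 * E * I / L^2
= 9.8696 * 200000.0 * 1553155.55 / 4000.0^2
= 191612.89 N = 191.6129 kN

191.6129 kN
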